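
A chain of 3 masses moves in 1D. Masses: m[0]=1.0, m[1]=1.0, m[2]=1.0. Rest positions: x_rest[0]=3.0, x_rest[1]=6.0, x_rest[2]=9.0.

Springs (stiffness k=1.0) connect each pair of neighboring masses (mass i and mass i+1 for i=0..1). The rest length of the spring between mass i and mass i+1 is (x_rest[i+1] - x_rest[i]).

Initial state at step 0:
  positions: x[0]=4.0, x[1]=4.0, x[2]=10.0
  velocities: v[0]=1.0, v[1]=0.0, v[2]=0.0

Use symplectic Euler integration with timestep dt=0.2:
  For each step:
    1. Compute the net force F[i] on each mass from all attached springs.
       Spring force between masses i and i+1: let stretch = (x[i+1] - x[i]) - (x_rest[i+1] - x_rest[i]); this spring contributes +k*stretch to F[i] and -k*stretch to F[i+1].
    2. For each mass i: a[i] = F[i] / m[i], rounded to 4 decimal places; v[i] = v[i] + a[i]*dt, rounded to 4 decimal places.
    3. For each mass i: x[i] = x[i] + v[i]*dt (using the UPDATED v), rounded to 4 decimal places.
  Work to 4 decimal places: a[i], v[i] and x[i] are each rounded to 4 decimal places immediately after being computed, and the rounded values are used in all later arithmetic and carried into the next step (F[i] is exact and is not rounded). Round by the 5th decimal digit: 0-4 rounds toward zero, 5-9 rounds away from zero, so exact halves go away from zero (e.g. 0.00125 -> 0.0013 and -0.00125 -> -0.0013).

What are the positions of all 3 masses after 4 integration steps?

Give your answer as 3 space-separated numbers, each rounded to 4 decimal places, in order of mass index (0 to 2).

Answer: 3.7279 6.0661 9.0060

Derivation:
Step 0: x=[4.0000 4.0000 10.0000] v=[1.0000 0.0000 0.0000]
Step 1: x=[4.0800 4.2400 9.8800] v=[0.4000 1.2000 -0.6000]
Step 2: x=[4.0464 4.6992 9.6544] v=[-0.1680 2.2960 -1.1280]
Step 3: x=[3.9189 5.3305 9.3506] v=[-0.6374 3.1565 -1.5190]
Step 4: x=[3.7279 6.0661 9.0060] v=[-0.9551 3.6782 -1.7230]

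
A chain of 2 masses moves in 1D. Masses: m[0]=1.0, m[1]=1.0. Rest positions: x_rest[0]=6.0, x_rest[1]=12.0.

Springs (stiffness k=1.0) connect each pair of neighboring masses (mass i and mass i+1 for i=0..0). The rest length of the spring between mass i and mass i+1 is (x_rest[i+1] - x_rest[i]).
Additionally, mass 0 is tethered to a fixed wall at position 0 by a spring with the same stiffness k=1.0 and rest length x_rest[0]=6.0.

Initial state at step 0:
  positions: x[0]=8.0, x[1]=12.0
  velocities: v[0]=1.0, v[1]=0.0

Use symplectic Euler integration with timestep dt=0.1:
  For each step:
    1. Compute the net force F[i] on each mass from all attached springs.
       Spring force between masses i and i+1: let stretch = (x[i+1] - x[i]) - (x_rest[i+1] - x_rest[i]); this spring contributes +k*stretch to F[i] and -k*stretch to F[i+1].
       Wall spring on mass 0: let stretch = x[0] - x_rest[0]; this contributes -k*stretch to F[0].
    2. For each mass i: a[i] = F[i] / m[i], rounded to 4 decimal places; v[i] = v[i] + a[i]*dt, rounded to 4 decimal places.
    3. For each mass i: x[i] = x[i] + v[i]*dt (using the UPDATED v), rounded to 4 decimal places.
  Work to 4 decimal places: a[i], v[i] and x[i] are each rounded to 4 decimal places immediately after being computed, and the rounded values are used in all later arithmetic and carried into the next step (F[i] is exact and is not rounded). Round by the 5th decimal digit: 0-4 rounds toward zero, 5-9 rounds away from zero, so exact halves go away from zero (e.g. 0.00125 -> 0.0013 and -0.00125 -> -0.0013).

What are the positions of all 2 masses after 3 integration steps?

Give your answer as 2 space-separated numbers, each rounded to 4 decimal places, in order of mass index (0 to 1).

Answer: 8.0570 12.1210

Derivation:
Step 0: x=[8.0000 12.0000] v=[1.0000 0.0000]
Step 1: x=[8.0600 12.0200] v=[0.6000 0.2000]
Step 2: x=[8.0790 12.0604] v=[0.1900 0.4040]
Step 3: x=[8.0570 12.1210] v=[-0.2198 0.6059]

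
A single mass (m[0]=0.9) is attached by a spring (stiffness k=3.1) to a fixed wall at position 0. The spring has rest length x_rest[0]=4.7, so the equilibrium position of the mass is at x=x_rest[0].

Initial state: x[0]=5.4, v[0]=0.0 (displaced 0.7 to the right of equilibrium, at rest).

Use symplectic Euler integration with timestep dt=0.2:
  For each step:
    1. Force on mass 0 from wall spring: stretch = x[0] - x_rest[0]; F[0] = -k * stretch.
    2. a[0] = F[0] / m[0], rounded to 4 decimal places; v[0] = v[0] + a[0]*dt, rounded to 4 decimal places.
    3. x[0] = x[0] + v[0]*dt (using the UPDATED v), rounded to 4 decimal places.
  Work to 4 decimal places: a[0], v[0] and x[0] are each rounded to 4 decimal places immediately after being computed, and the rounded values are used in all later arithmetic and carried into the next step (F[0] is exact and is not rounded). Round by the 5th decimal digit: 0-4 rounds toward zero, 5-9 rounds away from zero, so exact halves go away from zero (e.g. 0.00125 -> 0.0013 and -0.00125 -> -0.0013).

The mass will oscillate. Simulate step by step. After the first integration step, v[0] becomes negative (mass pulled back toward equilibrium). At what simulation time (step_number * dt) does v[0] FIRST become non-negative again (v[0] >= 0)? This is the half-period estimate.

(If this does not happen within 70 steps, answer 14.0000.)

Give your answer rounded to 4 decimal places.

Answer: 1.8000

Derivation:
Step 0: x=[5.4000] v=[0.0000]
Step 1: x=[5.3036] v=[-0.4822]
Step 2: x=[5.1240] v=[-0.8980]
Step 3: x=[4.8860] v=[-1.1901]
Step 4: x=[4.6224] v=[-1.3182]
Step 5: x=[4.3695] v=[-1.2647]
Step 6: x=[4.1621] v=[-1.0370]
Step 7: x=[4.0288] v=[-0.6664]
Step 8: x=[3.9880] v=[-0.2040]
Step 9: x=[4.0453] v=[0.2865]
First v>=0 after going negative at step 9, time=1.8000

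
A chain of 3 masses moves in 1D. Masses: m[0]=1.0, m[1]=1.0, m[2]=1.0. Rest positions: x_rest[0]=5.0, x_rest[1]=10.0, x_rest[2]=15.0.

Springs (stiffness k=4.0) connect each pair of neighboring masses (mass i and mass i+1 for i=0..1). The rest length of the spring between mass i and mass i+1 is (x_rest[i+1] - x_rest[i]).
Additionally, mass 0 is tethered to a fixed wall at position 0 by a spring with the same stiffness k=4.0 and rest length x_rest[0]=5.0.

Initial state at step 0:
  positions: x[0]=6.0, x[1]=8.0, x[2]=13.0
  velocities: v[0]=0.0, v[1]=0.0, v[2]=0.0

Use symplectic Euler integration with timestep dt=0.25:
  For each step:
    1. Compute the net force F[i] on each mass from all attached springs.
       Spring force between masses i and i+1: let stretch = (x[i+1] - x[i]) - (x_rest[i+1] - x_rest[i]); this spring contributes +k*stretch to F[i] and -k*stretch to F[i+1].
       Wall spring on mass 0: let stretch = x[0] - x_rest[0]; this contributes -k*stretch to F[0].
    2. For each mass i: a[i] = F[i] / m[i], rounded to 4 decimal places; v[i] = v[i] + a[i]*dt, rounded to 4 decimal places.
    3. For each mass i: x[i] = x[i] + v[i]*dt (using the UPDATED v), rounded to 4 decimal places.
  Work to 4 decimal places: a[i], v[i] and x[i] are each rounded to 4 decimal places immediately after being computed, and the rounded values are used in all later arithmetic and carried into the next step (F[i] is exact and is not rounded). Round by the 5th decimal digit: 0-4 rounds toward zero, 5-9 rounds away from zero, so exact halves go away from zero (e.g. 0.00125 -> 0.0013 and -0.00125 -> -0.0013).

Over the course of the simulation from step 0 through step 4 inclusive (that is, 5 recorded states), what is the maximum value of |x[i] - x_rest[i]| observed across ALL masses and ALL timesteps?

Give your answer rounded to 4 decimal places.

Step 0: x=[6.0000 8.0000 13.0000] v=[0.0000 0.0000 0.0000]
Step 1: x=[5.0000 8.7500 13.0000] v=[-4.0000 3.0000 0.0000]
Step 2: x=[3.6875 9.6250 13.1875] v=[-5.2500 3.5000 0.7500]
Step 3: x=[2.9375 9.9063 13.7344] v=[-3.0000 1.1250 2.1875]
Step 4: x=[3.1953 9.4024 14.5743] v=[1.0313 -2.0157 3.3594]
Max displacement = 2.0625

Answer: 2.0625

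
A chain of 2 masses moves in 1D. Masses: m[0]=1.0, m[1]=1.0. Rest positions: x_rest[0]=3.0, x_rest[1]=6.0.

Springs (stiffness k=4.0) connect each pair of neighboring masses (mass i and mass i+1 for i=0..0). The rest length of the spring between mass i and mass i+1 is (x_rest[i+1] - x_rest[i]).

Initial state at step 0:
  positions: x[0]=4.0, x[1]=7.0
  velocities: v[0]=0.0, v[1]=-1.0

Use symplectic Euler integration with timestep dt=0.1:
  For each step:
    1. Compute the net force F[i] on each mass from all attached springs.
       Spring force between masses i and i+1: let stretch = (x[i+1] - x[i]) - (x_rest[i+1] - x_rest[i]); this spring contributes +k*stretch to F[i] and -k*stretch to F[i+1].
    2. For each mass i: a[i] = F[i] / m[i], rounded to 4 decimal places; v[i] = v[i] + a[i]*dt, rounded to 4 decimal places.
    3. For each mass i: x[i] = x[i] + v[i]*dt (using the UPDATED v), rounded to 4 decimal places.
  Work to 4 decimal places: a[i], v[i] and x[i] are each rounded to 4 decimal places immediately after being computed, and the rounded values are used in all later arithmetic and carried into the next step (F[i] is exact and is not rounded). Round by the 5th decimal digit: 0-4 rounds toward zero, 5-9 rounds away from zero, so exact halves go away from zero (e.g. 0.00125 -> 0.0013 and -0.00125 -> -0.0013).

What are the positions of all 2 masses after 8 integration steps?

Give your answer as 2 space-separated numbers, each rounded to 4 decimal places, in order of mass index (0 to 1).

Answer: 3.7367 6.4634

Derivation:
Step 0: x=[4.0000 7.0000] v=[0.0000 -1.0000]
Step 1: x=[4.0000 6.9000] v=[0.0000 -1.0000]
Step 2: x=[3.9960 6.8040] v=[-0.0400 -0.9600]
Step 3: x=[3.9843 6.7157] v=[-0.1168 -0.8832]
Step 4: x=[3.9619 6.6381] v=[-0.2242 -0.7758]
Step 5: x=[3.9265 6.5735] v=[-0.3537 -0.6463]
Step 6: x=[3.8770 6.5230] v=[-0.4949 -0.5051]
Step 7: x=[3.8134 6.4867] v=[-0.6365 -0.3635]
Step 8: x=[3.7367 6.4634] v=[-0.7672 -0.2328]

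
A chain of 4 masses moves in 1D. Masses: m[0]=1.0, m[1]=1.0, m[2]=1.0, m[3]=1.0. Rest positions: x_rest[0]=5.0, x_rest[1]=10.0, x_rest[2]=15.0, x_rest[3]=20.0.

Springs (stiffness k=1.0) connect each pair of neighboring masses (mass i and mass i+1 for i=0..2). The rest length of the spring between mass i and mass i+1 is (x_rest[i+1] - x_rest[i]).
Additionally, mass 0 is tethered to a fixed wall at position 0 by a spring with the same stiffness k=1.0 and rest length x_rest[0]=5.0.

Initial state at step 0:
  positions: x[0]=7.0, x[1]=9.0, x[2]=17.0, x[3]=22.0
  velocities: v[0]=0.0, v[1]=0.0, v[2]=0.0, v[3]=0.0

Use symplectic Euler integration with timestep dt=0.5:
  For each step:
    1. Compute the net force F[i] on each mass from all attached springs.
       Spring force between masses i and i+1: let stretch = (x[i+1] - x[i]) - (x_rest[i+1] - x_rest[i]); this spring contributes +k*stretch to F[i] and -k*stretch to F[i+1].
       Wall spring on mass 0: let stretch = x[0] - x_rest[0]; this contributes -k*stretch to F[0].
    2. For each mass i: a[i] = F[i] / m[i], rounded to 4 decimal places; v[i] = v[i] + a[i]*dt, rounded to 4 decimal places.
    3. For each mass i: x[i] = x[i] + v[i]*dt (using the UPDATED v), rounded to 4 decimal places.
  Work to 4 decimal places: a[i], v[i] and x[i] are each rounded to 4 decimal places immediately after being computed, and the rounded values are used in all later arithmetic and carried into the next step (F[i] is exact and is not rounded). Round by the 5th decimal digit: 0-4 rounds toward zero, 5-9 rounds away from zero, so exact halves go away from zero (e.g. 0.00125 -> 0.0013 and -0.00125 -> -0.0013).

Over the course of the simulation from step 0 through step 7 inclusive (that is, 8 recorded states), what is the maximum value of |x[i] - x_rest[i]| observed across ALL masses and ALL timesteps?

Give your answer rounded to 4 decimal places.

Answer: 2.8125

Derivation:
Step 0: x=[7.0000 9.0000 17.0000 22.0000] v=[0.0000 0.0000 0.0000 0.0000]
Step 1: x=[5.7500 10.5000 16.2500 22.0000] v=[-2.5000 3.0000 -1.5000 0.0000]
Step 2: x=[4.2500 12.2500 15.5000 21.8125] v=[-3.0000 3.5000 -1.5000 -0.3750]
Step 3: x=[3.6875 12.8125 15.5157 21.2969] v=[-1.1250 1.1250 0.0313 -1.0313]
Step 4: x=[4.4844 11.7696 16.3009 20.5860] v=[1.5938 -2.0859 1.5703 -1.4219]
Step 5: x=[5.9815 10.0382 17.0245 20.0538] v=[2.9942 -3.4629 1.4472 -1.0645]
Step 6: x=[6.9974 9.0392 16.7589 20.0142] v=[2.0318 -1.9981 -0.5313 -0.0792]
Step 7: x=[6.7744 9.4597 15.3772 20.4108] v=[-0.4460 0.8409 -2.7635 0.7932]
Max displacement = 2.8125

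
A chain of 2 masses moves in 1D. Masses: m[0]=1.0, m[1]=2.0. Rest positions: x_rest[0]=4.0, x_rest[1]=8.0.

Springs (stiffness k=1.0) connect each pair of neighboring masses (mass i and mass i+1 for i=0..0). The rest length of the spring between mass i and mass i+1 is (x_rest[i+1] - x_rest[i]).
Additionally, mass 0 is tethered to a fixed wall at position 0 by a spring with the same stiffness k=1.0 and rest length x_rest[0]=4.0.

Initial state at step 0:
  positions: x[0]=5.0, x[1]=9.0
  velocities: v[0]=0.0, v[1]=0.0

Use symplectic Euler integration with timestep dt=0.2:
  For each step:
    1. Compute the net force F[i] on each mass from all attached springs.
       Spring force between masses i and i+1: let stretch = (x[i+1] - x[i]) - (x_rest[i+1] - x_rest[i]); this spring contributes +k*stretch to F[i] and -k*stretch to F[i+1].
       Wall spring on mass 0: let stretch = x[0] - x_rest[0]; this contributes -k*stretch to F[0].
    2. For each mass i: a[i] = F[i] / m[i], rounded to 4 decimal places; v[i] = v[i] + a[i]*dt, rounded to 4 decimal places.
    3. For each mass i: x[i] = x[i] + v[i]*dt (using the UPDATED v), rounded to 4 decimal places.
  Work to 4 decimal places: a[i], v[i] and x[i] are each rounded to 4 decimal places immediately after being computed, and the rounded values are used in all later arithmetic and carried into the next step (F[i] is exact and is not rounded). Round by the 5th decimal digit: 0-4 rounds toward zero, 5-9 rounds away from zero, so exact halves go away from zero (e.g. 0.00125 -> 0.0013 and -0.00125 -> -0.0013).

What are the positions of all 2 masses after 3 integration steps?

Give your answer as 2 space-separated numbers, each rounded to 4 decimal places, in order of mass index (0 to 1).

Step 0: x=[5.0000 9.0000] v=[0.0000 0.0000]
Step 1: x=[4.9600 9.0000] v=[-0.2000 0.0000]
Step 2: x=[4.8832 8.9992] v=[-0.3840 -0.0040]
Step 3: x=[4.7757 8.9961] v=[-0.5374 -0.0156]

Answer: 4.7757 8.9961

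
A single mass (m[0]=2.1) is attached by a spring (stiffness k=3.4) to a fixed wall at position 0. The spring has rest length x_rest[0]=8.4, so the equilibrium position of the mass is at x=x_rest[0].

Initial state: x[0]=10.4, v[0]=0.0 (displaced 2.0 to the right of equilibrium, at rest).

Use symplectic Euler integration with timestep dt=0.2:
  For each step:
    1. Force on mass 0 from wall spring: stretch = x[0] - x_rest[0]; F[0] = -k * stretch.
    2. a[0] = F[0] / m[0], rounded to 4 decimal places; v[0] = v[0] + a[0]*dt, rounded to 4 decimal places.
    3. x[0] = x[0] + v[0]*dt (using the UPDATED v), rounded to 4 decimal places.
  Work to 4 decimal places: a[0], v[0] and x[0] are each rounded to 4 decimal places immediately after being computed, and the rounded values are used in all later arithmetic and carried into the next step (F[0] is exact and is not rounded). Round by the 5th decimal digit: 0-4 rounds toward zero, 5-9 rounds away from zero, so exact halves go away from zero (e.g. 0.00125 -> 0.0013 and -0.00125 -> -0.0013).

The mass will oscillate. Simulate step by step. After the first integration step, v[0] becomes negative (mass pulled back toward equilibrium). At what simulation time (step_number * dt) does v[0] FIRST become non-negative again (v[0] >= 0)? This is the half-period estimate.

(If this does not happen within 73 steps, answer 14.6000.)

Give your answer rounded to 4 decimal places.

Answer: 2.6000

Derivation:
Step 0: x=[10.4000] v=[0.0000]
Step 1: x=[10.2705] v=[-0.6476]
Step 2: x=[10.0198] v=[-1.2533]
Step 3: x=[9.6642] v=[-1.7778]
Step 4: x=[9.2268] v=[-2.1872]
Step 5: x=[8.7358] v=[-2.4549]
Step 6: x=[8.2231] v=[-2.5636]
Step 7: x=[7.7218] v=[-2.5063]
Step 8: x=[7.2645] v=[-2.2867]
Step 9: x=[6.8807] v=[-1.9190]
Step 10: x=[6.5953] v=[-1.4270]
Step 11: x=[6.4268] v=[-0.8426]
Step 12: x=[6.3861] v=[-0.2037]
Step 13: x=[6.4758] v=[0.4484]
First v>=0 after going negative at step 13, time=2.6000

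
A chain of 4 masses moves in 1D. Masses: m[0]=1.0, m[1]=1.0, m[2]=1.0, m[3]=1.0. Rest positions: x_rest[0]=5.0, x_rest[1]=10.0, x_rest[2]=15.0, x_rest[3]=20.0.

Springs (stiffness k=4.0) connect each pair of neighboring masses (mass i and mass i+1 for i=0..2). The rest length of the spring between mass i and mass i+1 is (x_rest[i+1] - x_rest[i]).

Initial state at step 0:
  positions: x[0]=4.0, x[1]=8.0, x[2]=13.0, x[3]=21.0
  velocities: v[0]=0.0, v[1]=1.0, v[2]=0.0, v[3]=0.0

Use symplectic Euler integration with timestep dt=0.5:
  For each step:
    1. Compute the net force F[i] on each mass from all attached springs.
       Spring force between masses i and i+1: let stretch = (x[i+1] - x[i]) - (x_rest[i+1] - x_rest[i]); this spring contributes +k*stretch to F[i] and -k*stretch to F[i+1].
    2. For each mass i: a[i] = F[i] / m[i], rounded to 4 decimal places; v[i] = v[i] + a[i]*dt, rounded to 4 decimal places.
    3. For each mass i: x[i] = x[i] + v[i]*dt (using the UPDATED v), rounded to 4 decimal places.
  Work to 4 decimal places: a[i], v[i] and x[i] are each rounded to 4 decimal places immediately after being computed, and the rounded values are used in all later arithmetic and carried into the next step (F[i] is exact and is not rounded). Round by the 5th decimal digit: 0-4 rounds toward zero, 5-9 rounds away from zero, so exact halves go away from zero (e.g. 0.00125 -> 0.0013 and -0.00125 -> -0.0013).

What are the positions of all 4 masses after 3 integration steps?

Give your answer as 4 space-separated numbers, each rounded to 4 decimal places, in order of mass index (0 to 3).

Step 0: x=[4.0000 8.0000 13.0000 21.0000] v=[0.0000 1.0000 0.0000 0.0000]
Step 1: x=[3.0000 9.5000 16.0000 18.0000] v=[-2.0000 3.0000 6.0000 -6.0000]
Step 2: x=[3.5000 11.0000 14.5000 18.0000] v=[1.0000 3.0000 -3.0000 0.0000]
Step 3: x=[6.5000 8.5000 13.0000 19.5000] v=[6.0000 -5.0000 -3.0000 3.0000]

Answer: 6.5000 8.5000 13.0000 19.5000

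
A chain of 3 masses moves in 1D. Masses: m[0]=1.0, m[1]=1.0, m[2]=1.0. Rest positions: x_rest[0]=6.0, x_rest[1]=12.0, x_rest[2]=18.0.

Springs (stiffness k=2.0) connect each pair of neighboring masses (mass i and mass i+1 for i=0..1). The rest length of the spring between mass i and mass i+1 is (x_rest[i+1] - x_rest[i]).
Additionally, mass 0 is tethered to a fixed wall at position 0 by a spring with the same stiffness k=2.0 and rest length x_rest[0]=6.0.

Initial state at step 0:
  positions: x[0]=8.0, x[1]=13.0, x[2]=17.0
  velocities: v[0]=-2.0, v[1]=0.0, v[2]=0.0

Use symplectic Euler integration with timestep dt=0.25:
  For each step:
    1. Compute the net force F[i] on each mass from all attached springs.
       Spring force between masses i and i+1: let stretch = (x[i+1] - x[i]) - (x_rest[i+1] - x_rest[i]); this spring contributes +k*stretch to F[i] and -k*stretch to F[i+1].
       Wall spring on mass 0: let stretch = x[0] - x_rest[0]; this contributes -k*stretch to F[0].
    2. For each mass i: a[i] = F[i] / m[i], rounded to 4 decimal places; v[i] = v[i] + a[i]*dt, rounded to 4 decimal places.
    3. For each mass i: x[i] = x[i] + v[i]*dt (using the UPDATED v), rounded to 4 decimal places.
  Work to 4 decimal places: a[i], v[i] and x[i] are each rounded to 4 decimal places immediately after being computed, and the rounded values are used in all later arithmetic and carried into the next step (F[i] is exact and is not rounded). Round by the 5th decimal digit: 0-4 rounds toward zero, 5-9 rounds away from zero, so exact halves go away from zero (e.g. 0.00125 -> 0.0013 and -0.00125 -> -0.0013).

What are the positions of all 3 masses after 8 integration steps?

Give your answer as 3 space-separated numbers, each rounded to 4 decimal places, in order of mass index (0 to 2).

Answer: 4.8224 10.5615 18.4865

Derivation:
Step 0: x=[8.0000 13.0000 17.0000] v=[-2.0000 0.0000 0.0000]
Step 1: x=[7.1250 12.8750 17.2500] v=[-3.5000 -0.5000 1.0000]
Step 2: x=[6.0781 12.5781 17.7031] v=[-4.1875 -1.1875 1.8125]
Step 3: x=[5.0840 12.1094 18.2656] v=[-3.9766 -1.8750 2.2500]
Step 4: x=[4.3325 11.5320 18.8086] v=[-3.0059 -2.3096 2.1719]
Step 5: x=[3.9394 10.9642 19.1920] v=[-1.5724 -2.2711 1.5336]
Step 6: x=[3.9320 10.5468 19.2969] v=[-0.0297 -1.6696 0.4197]
Step 7: x=[4.2599 10.3963 19.0581] v=[1.3117 -0.6020 -0.9554]
Step 8: x=[4.8224 10.5615 18.4865] v=[2.2500 0.6607 -2.2863]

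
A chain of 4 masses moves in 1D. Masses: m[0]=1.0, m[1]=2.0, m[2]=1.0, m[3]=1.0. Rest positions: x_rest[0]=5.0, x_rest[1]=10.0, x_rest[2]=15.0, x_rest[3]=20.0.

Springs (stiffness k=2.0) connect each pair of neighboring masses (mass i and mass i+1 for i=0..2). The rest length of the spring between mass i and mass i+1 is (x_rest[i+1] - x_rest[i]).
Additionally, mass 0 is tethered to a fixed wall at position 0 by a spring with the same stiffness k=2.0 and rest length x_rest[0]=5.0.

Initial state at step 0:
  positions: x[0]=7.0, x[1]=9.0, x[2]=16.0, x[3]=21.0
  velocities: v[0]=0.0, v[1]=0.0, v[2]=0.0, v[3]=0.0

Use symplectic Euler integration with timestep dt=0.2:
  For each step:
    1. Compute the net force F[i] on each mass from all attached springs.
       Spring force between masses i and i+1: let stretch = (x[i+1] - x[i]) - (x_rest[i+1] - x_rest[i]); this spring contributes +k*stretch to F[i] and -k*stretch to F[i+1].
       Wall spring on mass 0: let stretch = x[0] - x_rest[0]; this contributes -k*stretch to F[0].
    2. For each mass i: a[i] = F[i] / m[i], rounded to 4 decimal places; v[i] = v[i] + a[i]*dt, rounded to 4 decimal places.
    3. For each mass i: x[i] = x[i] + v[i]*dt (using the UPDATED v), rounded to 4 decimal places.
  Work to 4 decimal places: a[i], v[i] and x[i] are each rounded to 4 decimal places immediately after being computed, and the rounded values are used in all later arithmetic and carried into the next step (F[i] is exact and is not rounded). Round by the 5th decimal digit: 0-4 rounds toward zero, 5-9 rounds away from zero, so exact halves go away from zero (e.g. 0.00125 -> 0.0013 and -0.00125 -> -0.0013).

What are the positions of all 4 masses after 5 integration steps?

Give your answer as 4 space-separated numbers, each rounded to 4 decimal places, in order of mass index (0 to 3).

Answer: 3.3834 10.8632 14.7786 20.6633

Derivation:
Step 0: x=[7.0000 9.0000 16.0000 21.0000] v=[0.0000 0.0000 0.0000 0.0000]
Step 1: x=[6.6000 9.2000 15.8400 21.0000] v=[-2.0000 1.0000 -0.8000 0.0000]
Step 2: x=[5.8800 9.5616 15.5616 20.9872] v=[-3.6000 1.8080 -1.3920 -0.0640]
Step 3: x=[4.9841 10.0159 15.2372 20.9404] v=[-4.4794 2.2717 -1.6218 -0.2342]
Step 4: x=[4.0920 10.4778 14.9514 20.8373] v=[-4.4603 2.3096 -1.4290 -0.5155]
Step 5: x=[3.3834 10.8632 14.7786 20.6633] v=[-3.5428 1.9272 -0.8641 -0.8699]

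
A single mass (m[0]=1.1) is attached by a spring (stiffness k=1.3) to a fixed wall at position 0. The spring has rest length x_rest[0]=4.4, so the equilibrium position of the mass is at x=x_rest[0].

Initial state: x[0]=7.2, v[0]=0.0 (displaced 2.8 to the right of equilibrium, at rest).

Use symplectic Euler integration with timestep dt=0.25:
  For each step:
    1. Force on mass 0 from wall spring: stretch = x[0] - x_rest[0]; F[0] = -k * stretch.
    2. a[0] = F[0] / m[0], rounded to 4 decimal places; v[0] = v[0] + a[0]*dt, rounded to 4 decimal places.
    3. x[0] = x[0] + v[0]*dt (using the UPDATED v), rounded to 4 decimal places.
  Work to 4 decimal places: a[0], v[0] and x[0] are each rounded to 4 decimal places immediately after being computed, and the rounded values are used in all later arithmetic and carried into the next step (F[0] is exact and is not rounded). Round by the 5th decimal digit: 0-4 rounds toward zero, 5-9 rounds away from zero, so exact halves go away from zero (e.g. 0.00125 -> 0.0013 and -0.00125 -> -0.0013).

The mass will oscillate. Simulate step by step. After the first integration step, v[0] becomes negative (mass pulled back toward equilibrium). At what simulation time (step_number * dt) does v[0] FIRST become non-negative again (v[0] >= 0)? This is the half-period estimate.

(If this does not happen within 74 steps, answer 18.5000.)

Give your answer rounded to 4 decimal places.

Answer: 3.0000

Derivation:
Step 0: x=[7.2000] v=[0.0000]
Step 1: x=[6.9932] v=[-0.8273]
Step 2: x=[6.5948] v=[-1.5935]
Step 3: x=[6.0343] v=[-2.2420]
Step 4: x=[5.3531] v=[-2.7249]
Step 5: x=[4.6015] v=[-3.0065]
Step 6: x=[3.8350] v=[-3.0660]
Step 7: x=[3.1102] v=[-2.8991]
Step 8: x=[2.4807] v=[-2.5180]
Step 9: x=[1.9930] v=[-1.9509]
Step 10: x=[1.6831] v=[-1.2398]
Step 11: x=[1.5738] v=[-0.4371]
Step 12: x=[1.6733] v=[0.3979]
First v>=0 after going negative at step 12, time=3.0000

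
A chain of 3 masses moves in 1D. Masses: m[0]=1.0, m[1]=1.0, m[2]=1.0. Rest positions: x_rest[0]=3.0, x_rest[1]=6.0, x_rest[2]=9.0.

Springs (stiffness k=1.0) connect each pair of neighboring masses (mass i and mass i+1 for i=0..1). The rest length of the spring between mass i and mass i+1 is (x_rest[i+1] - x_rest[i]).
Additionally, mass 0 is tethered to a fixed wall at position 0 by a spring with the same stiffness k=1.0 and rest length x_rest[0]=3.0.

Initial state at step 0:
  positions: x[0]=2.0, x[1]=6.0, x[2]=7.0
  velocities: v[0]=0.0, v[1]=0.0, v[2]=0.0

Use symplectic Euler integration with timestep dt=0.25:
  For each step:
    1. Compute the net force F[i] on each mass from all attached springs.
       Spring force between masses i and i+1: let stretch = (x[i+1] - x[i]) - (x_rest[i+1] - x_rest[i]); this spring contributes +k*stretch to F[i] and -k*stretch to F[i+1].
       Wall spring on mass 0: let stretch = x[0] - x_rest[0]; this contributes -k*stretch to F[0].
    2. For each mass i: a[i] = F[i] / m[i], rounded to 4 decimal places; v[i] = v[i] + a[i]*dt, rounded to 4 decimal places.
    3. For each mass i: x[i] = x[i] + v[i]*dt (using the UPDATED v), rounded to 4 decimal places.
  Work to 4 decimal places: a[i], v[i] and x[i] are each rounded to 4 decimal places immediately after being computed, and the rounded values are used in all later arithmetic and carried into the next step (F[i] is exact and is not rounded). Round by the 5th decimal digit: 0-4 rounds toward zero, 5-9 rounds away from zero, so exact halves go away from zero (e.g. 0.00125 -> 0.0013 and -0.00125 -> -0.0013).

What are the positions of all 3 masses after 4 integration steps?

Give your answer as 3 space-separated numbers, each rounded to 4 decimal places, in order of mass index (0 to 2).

Answer: 2.8797 4.6578 7.9821

Derivation:
Step 0: x=[2.0000 6.0000 7.0000] v=[0.0000 0.0000 0.0000]
Step 1: x=[2.1250 5.8125 7.1250] v=[0.5000 -0.7500 0.5000]
Step 2: x=[2.3477 5.4766 7.3555] v=[0.8906 -1.3438 0.9219]
Step 3: x=[2.6192 5.0625 7.6561] v=[1.0859 -1.6563 1.2022]
Step 4: x=[2.8797 4.6578 7.9821] v=[1.0419 -1.6187 1.3038]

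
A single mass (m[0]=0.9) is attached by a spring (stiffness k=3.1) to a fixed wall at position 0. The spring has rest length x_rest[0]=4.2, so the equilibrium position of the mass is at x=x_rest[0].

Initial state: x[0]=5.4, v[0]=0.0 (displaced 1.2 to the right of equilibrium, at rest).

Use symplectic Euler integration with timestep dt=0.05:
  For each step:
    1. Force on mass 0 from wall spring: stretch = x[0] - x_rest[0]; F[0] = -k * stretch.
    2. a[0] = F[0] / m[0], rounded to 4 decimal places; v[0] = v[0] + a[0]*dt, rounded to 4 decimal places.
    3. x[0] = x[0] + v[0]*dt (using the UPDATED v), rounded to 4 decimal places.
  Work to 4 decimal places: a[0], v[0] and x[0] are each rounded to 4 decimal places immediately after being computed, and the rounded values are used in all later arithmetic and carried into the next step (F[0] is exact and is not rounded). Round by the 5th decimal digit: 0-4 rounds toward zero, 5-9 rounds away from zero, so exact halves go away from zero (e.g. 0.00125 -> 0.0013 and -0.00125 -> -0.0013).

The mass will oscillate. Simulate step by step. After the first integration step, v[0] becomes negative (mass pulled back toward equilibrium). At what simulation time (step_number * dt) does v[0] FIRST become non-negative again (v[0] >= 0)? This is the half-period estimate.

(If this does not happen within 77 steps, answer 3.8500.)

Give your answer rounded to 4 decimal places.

Answer: 1.7000

Derivation:
Step 0: x=[5.4000] v=[0.0000]
Step 1: x=[5.3897] v=[-0.2067]
Step 2: x=[5.3691] v=[-0.4116]
Step 3: x=[5.3385] v=[-0.6129]
Step 4: x=[5.2981] v=[-0.8090]
Step 5: x=[5.2482] v=[-0.9981]
Step 6: x=[5.1893] v=[-1.1786]
Step 7: x=[5.1219] v=[-1.3490]
Step 8: x=[5.0465] v=[-1.5078]
Step 9: x=[4.9638] v=[-1.6536]
Step 10: x=[4.8745] v=[-1.7851]
Step 11: x=[4.7794] v=[-1.9013]
Step 12: x=[4.6793] v=[-2.0011]
Step 13: x=[4.5751] v=[-2.0836]
Step 14: x=[4.4677] v=[-2.1482]
Step 15: x=[4.3580] v=[-2.1943]
Step 16: x=[4.2469] v=[-2.2215]
Step 17: x=[4.1354] v=[-2.2296]
Step 18: x=[4.0245] v=[-2.2185]
Step 19: x=[3.9151] v=[-2.1883]
Step 20: x=[3.8081] v=[-2.1392]
Step 21: x=[3.7045] v=[-2.0717]
Step 22: x=[3.6052] v=[-1.9864]
Step 23: x=[3.5110] v=[-1.8840]
Step 24: x=[3.4227] v=[-1.7653]
Step 25: x=[3.3411] v=[-1.6314]
Step 26: x=[3.2669] v=[-1.4835]
Step 27: x=[3.2008] v=[-1.3228]
Step 28: x=[3.1433] v=[-1.1507]
Step 29: x=[3.0949] v=[-0.9687]
Step 30: x=[3.0560] v=[-0.7784]
Step 31: x=[3.0269] v=[-0.5814]
Step 32: x=[3.0079] v=[-0.3794]
Step 33: x=[2.9992] v=[-0.1741]
Step 34: x=[3.0008] v=[0.0327]
First v>=0 after going negative at step 34, time=1.7000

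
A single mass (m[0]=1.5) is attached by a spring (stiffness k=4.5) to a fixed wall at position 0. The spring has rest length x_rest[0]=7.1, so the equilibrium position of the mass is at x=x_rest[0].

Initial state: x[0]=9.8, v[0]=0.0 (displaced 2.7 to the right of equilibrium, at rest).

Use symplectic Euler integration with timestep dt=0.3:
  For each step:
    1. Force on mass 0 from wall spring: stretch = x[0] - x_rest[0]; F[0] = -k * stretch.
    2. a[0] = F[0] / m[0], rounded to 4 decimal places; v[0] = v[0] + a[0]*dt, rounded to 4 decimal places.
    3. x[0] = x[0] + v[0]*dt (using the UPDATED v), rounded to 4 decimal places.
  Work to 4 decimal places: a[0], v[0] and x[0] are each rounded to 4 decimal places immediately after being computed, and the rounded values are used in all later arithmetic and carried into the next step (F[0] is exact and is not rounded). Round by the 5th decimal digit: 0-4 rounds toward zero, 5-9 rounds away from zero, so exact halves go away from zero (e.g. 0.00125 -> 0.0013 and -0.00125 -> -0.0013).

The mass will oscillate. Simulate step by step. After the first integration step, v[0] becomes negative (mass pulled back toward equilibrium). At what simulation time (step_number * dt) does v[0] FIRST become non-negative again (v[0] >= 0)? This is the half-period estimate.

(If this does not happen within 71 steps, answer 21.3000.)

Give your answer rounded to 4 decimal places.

Answer: 1.8000

Derivation:
Step 0: x=[9.8000] v=[0.0000]
Step 1: x=[9.0710] v=[-2.4300]
Step 2: x=[7.8098] v=[-4.2039]
Step 3: x=[6.3570] v=[-4.8427]
Step 4: x=[5.1048] v=[-4.1740]
Step 5: x=[4.3913] v=[-2.3783]
Step 6: x=[4.4092] v=[0.0595]
First v>=0 after going negative at step 6, time=1.8000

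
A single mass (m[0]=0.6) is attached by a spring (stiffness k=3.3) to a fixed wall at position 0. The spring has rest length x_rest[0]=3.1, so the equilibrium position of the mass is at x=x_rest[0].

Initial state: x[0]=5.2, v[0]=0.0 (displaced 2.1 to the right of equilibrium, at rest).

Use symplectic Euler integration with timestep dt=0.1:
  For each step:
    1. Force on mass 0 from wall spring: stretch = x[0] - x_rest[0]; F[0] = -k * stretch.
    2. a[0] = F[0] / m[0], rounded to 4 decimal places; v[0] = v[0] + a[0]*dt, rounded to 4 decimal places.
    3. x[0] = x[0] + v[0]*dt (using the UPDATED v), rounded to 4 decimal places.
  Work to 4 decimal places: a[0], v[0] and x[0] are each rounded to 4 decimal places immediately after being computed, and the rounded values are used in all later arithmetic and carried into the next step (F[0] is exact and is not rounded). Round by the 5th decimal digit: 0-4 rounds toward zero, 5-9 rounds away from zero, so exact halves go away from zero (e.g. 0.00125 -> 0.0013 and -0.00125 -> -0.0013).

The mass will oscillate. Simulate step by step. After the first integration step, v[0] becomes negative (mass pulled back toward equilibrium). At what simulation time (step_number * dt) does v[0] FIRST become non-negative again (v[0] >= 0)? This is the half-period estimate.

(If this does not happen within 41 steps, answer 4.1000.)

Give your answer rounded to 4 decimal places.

Answer: 1.4000

Derivation:
Step 0: x=[5.2000] v=[0.0000]
Step 1: x=[5.0845] v=[-1.1550]
Step 2: x=[4.8599] v=[-2.2465]
Step 3: x=[4.5385] v=[-3.2145]
Step 4: x=[4.1379] v=[-4.0057]
Step 5: x=[3.6802] v=[-4.5766]
Step 6: x=[3.1906] v=[-4.8957]
Step 7: x=[2.6961] v=[-4.9455]
Step 8: x=[2.2238] v=[-4.7234]
Step 9: x=[1.7997] v=[-4.2415]
Step 10: x=[1.4471] v=[-3.5263]
Step 11: x=[1.1854] v=[-2.6172]
Step 12: x=[1.0290] v=[-1.5642]
Step 13: x=[0.9865] v=[-0.4252]
Step 14: x=[1.0602] v=[0.7372]
First v>=0 after going negative at step 14, time=1.4000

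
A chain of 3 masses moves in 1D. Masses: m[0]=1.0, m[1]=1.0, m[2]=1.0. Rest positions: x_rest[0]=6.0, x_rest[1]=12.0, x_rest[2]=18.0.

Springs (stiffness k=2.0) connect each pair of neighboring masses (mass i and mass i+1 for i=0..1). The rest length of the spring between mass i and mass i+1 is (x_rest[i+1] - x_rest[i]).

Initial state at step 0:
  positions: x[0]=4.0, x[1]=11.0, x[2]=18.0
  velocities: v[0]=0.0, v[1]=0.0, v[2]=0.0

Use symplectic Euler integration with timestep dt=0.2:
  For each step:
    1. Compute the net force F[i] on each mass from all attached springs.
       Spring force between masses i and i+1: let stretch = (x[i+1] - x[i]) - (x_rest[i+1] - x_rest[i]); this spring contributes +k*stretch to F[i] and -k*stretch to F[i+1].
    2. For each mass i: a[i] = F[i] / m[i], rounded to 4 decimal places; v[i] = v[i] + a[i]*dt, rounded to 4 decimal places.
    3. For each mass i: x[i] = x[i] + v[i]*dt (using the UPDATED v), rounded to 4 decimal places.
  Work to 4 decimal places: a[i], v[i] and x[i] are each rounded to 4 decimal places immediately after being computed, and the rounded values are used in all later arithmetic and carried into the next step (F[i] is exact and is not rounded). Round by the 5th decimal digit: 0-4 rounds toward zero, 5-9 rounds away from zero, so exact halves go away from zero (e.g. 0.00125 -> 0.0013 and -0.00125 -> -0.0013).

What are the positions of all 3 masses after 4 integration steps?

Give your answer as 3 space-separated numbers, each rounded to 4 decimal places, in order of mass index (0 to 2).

Answer: 4.7075 11.0000 17.2925

Derivation:
Step 0: x=[4.0000 11.0000 18.0000] v=[0.0000 0.0000 0.0000]
Step 1: x=[4.0800 11.0000 17.9200] v=[0.4000 0.0000 -0.4000]
Step 2: x=[4.2336 11.0000 17.7664] v=[0.7680 0.0000 -0.7680]
Step 3: x=[4.4485 11.0000 17.5515] v=[1.0746 0.0000 -1.0746]
Step 4: x=[4.7075 11.0000 17.2925] v=[1.2952 0.0000 -1.2952]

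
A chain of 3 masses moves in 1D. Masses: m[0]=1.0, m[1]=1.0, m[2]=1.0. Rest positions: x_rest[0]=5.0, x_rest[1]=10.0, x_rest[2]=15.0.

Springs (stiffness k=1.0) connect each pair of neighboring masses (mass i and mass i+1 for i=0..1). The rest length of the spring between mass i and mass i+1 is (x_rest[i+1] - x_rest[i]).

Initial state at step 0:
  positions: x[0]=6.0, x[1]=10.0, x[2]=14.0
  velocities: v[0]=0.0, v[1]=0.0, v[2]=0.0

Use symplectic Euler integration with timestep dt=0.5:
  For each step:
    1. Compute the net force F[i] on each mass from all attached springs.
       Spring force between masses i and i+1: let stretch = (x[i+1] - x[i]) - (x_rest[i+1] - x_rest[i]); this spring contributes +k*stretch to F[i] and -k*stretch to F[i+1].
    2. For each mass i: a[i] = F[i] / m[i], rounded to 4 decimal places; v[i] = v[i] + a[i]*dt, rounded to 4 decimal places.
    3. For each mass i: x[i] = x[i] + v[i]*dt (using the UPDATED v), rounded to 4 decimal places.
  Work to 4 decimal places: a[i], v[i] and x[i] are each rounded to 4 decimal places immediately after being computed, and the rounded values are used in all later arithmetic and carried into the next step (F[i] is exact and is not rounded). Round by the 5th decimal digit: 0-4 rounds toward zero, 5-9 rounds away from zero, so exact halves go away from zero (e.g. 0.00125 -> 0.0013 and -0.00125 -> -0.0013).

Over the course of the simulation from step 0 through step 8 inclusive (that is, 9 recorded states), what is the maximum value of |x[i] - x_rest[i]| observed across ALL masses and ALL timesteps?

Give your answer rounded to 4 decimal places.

Answer: 1.0224

Derivation:
Step 0: x=[6.0000 10.0000 14.0000] v=[0.0000 0.0000 0.0000]
Step 1: x=[5.7500 10.0000 14.2500] v=[-0.5000 0.0000 0.5000]
Step 2: x=[5.3125 10.0000 14.6875] v=[-0.8750 0.0000 0.8750]
Step 3: x=[4.7969 10.0000 15.2032] v=[-1.0313 0.0000 1.0313]
Step 4: x=[4.3320 10.0001 15.6681] v=[-0.9298 0.0001 0.9297]
Step 5: x=[4.0341 10.0002 15.9660] v=[-0.5958 0.0001 0.5957]
Step 6: x=[3.9777 10.0002 16.0224] v=[-0.1128 -0.0001 0.1128]
Step 7: x=[4.1770 10.0001 15.8233] v=[0.3985 -0.0003 -0.3983]
Step 8: x=[4.5821 10.0000 15.4184] v=[0.8101 -0.0003 -0.8099]
Max displacement = 1.0224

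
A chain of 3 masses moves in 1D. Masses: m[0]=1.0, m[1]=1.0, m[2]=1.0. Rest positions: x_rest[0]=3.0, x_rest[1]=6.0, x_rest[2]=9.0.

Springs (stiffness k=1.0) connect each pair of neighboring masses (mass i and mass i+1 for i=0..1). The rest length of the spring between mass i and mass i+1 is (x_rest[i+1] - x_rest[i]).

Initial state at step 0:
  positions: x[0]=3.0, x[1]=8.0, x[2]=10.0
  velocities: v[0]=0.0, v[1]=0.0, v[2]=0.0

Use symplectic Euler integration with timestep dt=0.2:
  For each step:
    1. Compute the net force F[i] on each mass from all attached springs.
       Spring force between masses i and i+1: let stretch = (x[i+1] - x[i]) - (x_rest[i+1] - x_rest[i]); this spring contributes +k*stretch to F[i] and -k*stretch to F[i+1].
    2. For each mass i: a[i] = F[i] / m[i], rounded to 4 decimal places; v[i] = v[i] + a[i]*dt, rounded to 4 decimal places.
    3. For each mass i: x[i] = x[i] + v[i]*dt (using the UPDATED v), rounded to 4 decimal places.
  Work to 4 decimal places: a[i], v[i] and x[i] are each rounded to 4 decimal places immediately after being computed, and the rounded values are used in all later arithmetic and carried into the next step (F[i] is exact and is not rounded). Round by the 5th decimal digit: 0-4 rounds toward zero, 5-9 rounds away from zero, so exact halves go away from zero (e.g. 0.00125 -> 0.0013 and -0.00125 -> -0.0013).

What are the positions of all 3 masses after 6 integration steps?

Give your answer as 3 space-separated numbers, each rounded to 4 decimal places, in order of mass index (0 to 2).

Step 0: x=[3.0000 8.0000 10.0000] v=[0.0000 0.0000 0.0000]
Step 1: x=[3.0800 7.8800 10.0400] v=[0.4000 -0.6000 0.2000]
Step 2: x=[3.2320 7.6544 10.1136] v=[0.7600 -1.1280 0.3680]
Step 3: x=[3.4409 7.3503 10.2088] v=[1.0445 -1.5206 0.4762]
Step 4: x=[3.6862 7.0041 10.3097] v=[1.2264 -1.7308 0.5045]
Step 5: x=[3.9442 6.6574 10.3984] v=[1.2900 -1.7333 0.4434]
Step 6: x=[4.1907 6.3519 10.4574] v=[1.2326 -1.5277 0.2952]

Answer: 4.1907 6.3519 10.4574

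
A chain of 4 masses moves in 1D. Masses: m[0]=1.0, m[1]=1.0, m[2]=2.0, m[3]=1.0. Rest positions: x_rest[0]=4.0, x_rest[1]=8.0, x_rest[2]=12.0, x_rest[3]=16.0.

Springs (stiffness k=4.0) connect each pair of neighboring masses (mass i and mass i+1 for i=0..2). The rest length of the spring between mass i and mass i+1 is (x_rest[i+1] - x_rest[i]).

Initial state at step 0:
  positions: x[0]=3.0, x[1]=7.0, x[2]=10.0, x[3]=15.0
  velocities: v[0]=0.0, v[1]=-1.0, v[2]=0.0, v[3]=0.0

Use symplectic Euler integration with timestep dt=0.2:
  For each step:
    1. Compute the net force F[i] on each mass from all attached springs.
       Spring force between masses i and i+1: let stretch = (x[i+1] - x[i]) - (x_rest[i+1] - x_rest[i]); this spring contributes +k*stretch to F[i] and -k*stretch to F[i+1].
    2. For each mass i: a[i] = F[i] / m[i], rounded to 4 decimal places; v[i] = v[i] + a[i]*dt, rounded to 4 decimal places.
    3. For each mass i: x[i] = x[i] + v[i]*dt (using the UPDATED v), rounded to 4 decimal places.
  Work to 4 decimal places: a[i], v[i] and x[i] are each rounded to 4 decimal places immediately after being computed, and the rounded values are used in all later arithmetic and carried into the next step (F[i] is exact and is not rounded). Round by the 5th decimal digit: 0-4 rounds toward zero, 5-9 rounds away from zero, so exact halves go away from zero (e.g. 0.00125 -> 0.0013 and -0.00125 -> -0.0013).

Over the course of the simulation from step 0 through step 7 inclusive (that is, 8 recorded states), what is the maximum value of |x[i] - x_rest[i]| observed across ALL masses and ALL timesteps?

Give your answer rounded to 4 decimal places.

Answer: 2.4775

Derivation:
Step 0: x=[3.0000 7.0000 10.0000 15.0000] v=[0.0000 -1.0000 0.0000 0.0000]
Step 1: x=[3.0000 6.6400 10.1600 14.8400] v=[0.0000 -1.8000 0.8000 -0.8000]
Step 2: x=[2.9424 6.2608 10.4128 14.5712] v=[-0.2880 -1.8960 1.2640 -1.3440]
Step 3: x=[2.7757 6.0150 10.6661 14.2771] v=[-0.8333 -1.2291 1.2666 -1.4707]
Step 4: x=[2.4873 5.9951 10.8362 14.0452] v=[-1.4419 -0.0997 0.8506 -1.1595]
Step 5: x=[2.1202 6.1885 10.8758 13.9399] v=[-1.8357 0.9669 0.1978 -0.5267]
Step 6: x=[1.7640 6.4809 10.7855 13.9843] v=[-1.7811 1.4621 -0.4515 0.2220]
Step 7: x=[1.5225 6.7074 10.6067 14.1569] v=[-1.2076 1.1323 -0.8938 0.8630]
Max displacement = 2.4775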